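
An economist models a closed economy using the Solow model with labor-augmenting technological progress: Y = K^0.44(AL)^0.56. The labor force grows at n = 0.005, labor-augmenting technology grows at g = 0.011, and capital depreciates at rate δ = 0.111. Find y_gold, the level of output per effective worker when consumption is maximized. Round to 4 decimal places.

y_gold ≈ 2.6547

The effective depreciation rate is n + g + δ = 0.005 + 0.011 + 0.111 = 0.127.
Maximizing c = f(k) − (n+g+δ)·k gives f'(k) = n+g+δ, i.e. 0.44·k^(0.44−1) = 0.127, so k_gold = (0.44/0.127)^(1/0.56) ≈ 9.1973.
Output: y_gold = k_gold^0.44 = 9.1973^0.44 ≈ 2.6547.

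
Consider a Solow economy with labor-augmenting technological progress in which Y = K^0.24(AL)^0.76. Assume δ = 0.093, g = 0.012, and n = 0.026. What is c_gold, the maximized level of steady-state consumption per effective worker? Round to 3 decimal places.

c_gold ≈ 0.920

n + g + δ = 0.026 + 0.012 + 0.093 = 0.131.
At the golden rule the marginal product of capital equals n+g+δ: 0.24·k^(0.24−1) = 0.131. Solving, k_gold = (0.24/0.131)^(1/0.76) ≈ 2.2181.
y_gold = 2.2181^0.24 ≈ 1.2107.
c_gold = y_gold − (n+g+δ)·k_gold = 1.2107 − 0.131·2.2181 ≈ 0.9201.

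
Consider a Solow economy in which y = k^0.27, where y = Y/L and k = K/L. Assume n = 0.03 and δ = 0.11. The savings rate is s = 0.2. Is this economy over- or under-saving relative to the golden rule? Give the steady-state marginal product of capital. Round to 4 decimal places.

The effective depreciation rate is n + δ = 0.03 + 0.11 = 0.14.
Steady-state k*: s·k^0.27 = 0.14·k gives k* = (0.2/0.14)^(1/0.73) ≈ 1.6300.
MPK = 0.27·1.6300^(-0.73) ≈ 0.1890.
MPK > n+δ = 0.14, so the economy is dynamically efficient (under-saving).

under-saving; MPK ≈ 0.1890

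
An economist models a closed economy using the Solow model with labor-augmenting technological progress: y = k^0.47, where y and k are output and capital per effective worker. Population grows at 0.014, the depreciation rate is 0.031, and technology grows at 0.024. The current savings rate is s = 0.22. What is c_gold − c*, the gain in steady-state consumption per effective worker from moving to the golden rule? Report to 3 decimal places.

Capital per effective worker breaks even when investment replaces (n + g + δ)·k; here n + g + δ = 0.069.
Current steady state (s = 0.22): k* = (0.22/0.069)^(1/0.53) ≈ 8.9154, y* = 8.9154^0.47 ≈ 2.7962, c* = (1−0.22)·2.7962 ≈ 2.1810.
Golden rule sets MPK = n+g+δ: 0.47·k^(0.47−1) = 0.069, so k_gold = (0.47/0.069)^(1/0.53) ≈ 37.3394.
y_gold = 37.3394^0.47 ≈ 5.4817, c_gold = y_gold − 0.069·k_gold ≈ 2.9053.
Gain: Δc = 2.9053 − 2.1810 ≈ 0.7243.

Δc ≈ 0.724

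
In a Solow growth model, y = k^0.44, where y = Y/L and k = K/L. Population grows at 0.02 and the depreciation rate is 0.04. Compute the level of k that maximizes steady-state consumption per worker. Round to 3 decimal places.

The effective depreciation rate is n + δ = 0.02 + 0.04 = 0.06.
Golden rule sets MPK = n+δ: 0.44·k^(0.44−1) = 0.06, so k_gold = (0.44/0.06)^(1/0.56) ≈ 35.0898.

k_gold ≈ 35.090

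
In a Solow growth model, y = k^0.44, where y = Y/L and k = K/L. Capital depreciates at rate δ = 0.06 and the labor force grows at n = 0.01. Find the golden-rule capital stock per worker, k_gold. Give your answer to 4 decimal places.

k_gold ≈ 26.6461

The effective depreciation rate is n + δ = 0.01 + 0.06 = 0.07.
At the golden rule the marginal product of capital equals n+δ: 0.44·k^(0.44−1) = 0.07. Solving, k_gold = (0.44/0.07)^(1/0.56) ≈ 26.6461.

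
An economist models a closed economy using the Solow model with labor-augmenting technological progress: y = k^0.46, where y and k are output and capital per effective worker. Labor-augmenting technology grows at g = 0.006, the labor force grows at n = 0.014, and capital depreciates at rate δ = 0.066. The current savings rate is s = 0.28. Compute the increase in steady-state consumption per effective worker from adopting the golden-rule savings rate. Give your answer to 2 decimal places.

Capital per effective worker breaks even when investment replaces (n + g + δ)·k; here n + g + δ = 0.086.
Current steady state (s = 0.28): k* = (0.28/0.086)^(1/0.54) ≈ 8.8996, y* = 8.8996^0.46 ≈ 2.7334, c* = (1−0.28)·2.7334 ≈ 1.9681.
At the golden rule the marginal product of capital equals n+g+δ: 0.46·k^(0.46−1) = 0.086. Solving, k_gold = (0.46/0.086)^(1/0.54) ≈ 22.3166.
y_gold = 22.3166^0.46 ≈ 4.1722, c_gold = y_gold − 0.086·k_gold ≈ 2.2530.
Gain: Δc = 2.2530 − 1.9681 ≈ 0.2849.

Δc ≈ 0.28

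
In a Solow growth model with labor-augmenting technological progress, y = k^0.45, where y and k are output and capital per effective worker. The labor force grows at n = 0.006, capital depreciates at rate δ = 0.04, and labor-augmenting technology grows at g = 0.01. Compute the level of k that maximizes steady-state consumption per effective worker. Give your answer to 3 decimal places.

Break-even investment rate: n + g + δ = 0.006 + 0.01 + 0.04 = 0.056.
At the golden rule the marginal product of capital equals n+g+δ: 0.45·k^(0.45−1) = 0.056. Solving, k_gold = (0.45/0.056)^(1/0.55) ≈ 44.2078.

k_gold ≈ 44.208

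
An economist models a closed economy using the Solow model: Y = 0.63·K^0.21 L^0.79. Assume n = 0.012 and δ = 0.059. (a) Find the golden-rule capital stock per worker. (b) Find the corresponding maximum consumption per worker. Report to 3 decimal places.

The effective depreciation rate is n + δ = 0.012 + 0.059 = 0.071.
Maximizing c = f(k) − (n+δ)·k gives f'(k) = n+δ, i.e. 0.21·0.63·k^(0.21−1) = 0.071, so k_gold = (0.21·0.63/0.071)^(1/0.79) ≈ 2.1986.
y_gold = 0.63·2.1986^0.21 ≈ 0.7433; c_gold = y_gold − 0.071·k_gold ≈ 0.5872.

(a) k_gold ≈ 2.199; (b) c_gold ≈ 0.587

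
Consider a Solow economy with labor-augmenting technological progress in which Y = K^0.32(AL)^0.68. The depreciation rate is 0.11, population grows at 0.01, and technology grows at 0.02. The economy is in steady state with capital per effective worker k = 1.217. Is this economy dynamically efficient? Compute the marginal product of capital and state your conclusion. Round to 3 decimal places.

n + g + δ = 0.01 + 0.02 + 0.11 = 0.14.
MPK = 0.32·k^(0.32−1) = 0.32·1.217^(-0.68) ≈ 0.2800.
MPK > 0.14, so the economy is dynamically efficient (under-saving).

dynamically efficient; MPK ≈ 0.280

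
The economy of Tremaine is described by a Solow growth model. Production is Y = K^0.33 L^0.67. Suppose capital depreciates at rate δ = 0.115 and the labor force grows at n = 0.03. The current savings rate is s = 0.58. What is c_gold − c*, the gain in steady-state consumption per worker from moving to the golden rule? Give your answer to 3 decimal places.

Break-even investment rate: n + δ = 0.03 + 0.115 = 0.145.
Current steady state (s = 0.58): k* = (0.58/0.145)^(1/0.67) ≈ 7.9177, y* = 7.9177^0.33 ≈ 1.9794, c* = (1−0.58)·1.9794 ≈ 0.8314.
At the golden rule the marginal product of capital equals n+δ: 0.33·k^(0.33−1) = 0.145. Solving, k_gold = (0.33/0.145)^(1/0.67) ≈ 3.4124.
y_gold = 3.4124^0.33 ≈ 1.4994, c_gold = y_gold − 0.145·k_gold ≈ 1.0046.
Gain: Δc = 1.0046 − 0.8314 ≈ 0.1732.

Δc ≈ 0.173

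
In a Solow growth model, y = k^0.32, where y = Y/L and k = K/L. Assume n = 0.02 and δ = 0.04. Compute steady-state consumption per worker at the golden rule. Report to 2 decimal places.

c_gold ≈ 1.49

Capital per worker breaks even when investment replaces (n + δ)·k; here n + δ = 0.06.
Setting f'(k) = n+δ gives 0.32·k^(0.32−1) = 0.06, hence k_gold = (0.32/0.06)^(1/0.68) ≈ 11.7251.
y_gold = 11.7251^0.32 ≈ 2.1985.
c_gold = y_gold − (n+δ)·k_gold = 2.1985 − 0.06·11.7251 ≈ 1.4949.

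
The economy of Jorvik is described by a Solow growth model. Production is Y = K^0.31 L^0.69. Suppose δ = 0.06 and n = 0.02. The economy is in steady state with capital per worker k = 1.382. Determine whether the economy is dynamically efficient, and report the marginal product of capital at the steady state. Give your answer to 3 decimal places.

Break-even investment rate: n + δ = 0.02 + 0.06 = 0.08.
MPK = 0.31·k^(0.31−1) = 0.31·1.382^(-0.69) ≈ 0.2480.
MPK > 0.08, so the economy is dynamically efficient (under-saving).

dynamically efficient; MPK ≈ 0.248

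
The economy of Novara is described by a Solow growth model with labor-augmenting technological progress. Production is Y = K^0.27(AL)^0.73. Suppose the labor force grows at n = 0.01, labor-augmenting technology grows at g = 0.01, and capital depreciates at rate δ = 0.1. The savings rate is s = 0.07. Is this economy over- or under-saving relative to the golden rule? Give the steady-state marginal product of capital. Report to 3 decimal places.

under-saving; MPK ≈ 0.463

n + g + δ = 0.01 + 0.01 + 0.1 = 0.12.
Steady-state k*: s·k^0.27 = 0.12·k gives k* = (0.07/0.12)^(1/0.73) ≈ 0.4779.
MPK = 0.27·0.4779^(-0.73) ≈ 0.4629.
MPK > n+g+δ = 0.12, so the economy is dynamically efficient (under-saving).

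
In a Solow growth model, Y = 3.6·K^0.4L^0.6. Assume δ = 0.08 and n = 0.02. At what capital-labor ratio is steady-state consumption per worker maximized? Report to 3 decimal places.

k_gold ≈ 85.232

n + δ = 0.02 + 0.08 = 0.1.
Golden rule sets MPK = n+δ: 0.4·3.6·k^(0.4−1) = 0.1, so k_gold = (0.4·3.6/0.1)^(1/0.6) ≈ 85.2323.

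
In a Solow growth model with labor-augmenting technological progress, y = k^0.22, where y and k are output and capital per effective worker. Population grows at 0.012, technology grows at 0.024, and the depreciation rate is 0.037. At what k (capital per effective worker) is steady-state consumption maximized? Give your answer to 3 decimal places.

k_gold ≈ 4.114

n + g + δ = 0.012 + 0.024 + 0.037 = 0.073.
At the golden rule the marginal product of capital equals n+g+δ: 0.22·k^(0.22−1) = 0.073. Solving, k_gold = (0.22/0.073)^(1/0.78) ≈ 4.1137.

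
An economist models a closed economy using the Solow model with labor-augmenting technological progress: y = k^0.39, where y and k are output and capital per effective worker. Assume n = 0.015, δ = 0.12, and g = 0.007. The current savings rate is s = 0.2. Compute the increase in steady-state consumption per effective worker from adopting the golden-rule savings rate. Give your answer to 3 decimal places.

Δc ≈ 0.168

Capital per effective worker breaks even when investment replaces (n + g + δ)·k; here n + g + δ = 0.142.
Current steady state (s = 0.2): k* = (0.2/0.142)^(1/0.61) ≈ 1.7532, y* = 1.7532^0.39 ≈ 1.2448, c* = (1−0.2)·1.2448 ≈ 0.9958.
At the golden rule the marginal product of capital equals n+g+δ: 0.39·k^(0.39−1) = 0.142. Solving, k_gold = (0.39/0.142)^(1/0.61) ≈ 5.2397.
y_gold = 5.2397^0.39 ≈ 1.9078, c_gold = y_gold − 0.142·k_gold ≈ 1.1637.
Gain: Δc = 1.1637 − 0.9958 ≈ 0.1679.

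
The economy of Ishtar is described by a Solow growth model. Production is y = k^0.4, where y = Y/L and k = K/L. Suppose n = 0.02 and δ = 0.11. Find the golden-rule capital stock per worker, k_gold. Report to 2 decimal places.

k_gold ≈ 6.51

n + δ = 0.02 + 0.11 = 0.13.
Maximizing c = f(k) − (n+δ)·k gives f'(k) = n+δ, i.e. 0.4·k^(0.4−1) = 0.13, so k_gold = (0.4/0.13)^(1/0.6) ≈ 6.5092.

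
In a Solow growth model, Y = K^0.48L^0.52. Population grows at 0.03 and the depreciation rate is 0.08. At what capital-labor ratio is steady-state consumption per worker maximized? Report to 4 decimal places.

Break-even investment rate: n + δ = 0.03 + 0.08 = 0.11.
Maximizing c = f(k) − (n+δ)·k gives f'(k) = n+δ, i.e. 0.48·k^(0.48−1) = 0.11, so k_gold = (0.48/0.11)^(1/0.52) ≈ 17.0011.

k_gold ≈ 17.0011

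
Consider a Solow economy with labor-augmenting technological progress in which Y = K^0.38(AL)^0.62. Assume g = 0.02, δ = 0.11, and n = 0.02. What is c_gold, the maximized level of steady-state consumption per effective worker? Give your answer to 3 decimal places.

c_gold ≈ 1.096

n + g + δ = 0.02 + 0.02 + 0.11 = 0.15.
Setting f'(k) = n+g+δ gives 0.38·k^(0.38−1) = 0.15, hence k_gold = (0.38/0.15)^(1/0.62) ≈ 4.4783.
y_gold = 4.4783^0.38 ≈ 1.7678.
c_gold = y_gold − (n+g+δ)·k_gold = 1.7678 − 0.15·4.4783 ≈ 1.0960.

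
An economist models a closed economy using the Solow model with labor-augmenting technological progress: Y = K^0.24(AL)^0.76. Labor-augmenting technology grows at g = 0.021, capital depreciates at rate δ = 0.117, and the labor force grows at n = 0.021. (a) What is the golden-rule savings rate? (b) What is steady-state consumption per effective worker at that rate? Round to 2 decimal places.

(a) s_gold = 0.24; (b) c_gold ≈ 0.87

The effective depreciation rate is n + g + δ = 0.021 + 0.021 + 0.117 = 0.159.
For Cobb-Douglas, s_gold equals capital's share: s_gold = 0.24.
At the golden rule the marginal product of capital equals n+g+δ: 0.24·k^(0.24−1) = 0.159. Solving, k_gold = (0.24/0.159)^(1/0.76) ≈ 1.7190.
y_gold = 1.7190^0.24 ≈ 1.1389; c_gold = (1−0.24)·y_gold ≈ 0.8655.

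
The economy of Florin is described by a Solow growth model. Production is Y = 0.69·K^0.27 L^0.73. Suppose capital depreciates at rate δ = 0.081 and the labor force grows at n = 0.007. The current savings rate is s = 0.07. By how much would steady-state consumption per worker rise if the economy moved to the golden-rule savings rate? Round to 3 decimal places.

Δc ≈ 0.151

Capital per worker breaks even when investment replaces (n + δ)·k; here n + δ = 0.088.
Current steady state (s = 0.07): k* = (0.07·0.69/0.088)^(1/0.73) ≈ 0.4396, y* = 0.69·0.4396^0.27 ≈ 0.5527, c* = (1−0.07)·0.5527 ≈ 0.5140.
Golden rule sets MPK = n+δ: 0.27·0.69·k^(0.27−1) = 0.088, so k_gold = (0.27·0.69/0.088)^(1/0.73) ≈ 2.7939.
y_gold = 0.69·2.7939^0.27 ≈ 0.9106, c_gold = y_gold − 0.088·k_gold ≈ 0.6647.
Gain: Δc = 0.6647 − 0.5140 ≈ 0.1507.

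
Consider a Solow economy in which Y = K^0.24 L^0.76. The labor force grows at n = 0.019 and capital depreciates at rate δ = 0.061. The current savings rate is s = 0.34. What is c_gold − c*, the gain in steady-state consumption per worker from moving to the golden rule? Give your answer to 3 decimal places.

Break-even investment rate: n + δ = 0.019 + 0.061 = 0.08.
Current steady state (s = 0.34): k* = (0.34/0.08)^(1/0.76) ≈ 6.7116, y* = 6.7116^0.24 ≈ 1.5792, c* = (1−0.34)·1.5792 ≈ 1.0423.
At the golden rule the marginal product of capital equals n+δ: 0.24·k^(0.24−1) = 0.08. Solving, k_gold = (0.24/0.08)^(1/0.76) ≈ 4.2442.
y_gold = 4.2442^0.24 ≈ 1.4147, c_gold = y_gold − 0.08·k_gold ≈ 1.0752.
Gain: Δc = 1.0752 − 1.0423 ≈ 0.0329.

Δc ≈ 0.033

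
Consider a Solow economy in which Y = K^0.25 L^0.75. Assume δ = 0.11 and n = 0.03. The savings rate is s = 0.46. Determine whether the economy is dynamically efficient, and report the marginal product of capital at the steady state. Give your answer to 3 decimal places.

n + δ = 0.03 + 0.11 = 0.14.
Steady-state k*: s·k^0.25 = 0.14·k gives k* = (0.46/0.14)^(1/0.75) ≈ 4.8847.
MPK = 0.25·4.8847^(-0.75) ≈ 0.0761.
MPK < n+δ = 0.14, so the economy is dynamically inefficient (over-saving).

dynamically inefficient; MPK ≈ 0.076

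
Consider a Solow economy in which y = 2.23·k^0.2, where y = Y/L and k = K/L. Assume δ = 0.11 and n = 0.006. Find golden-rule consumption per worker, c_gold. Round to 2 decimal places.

The effective depreciation rate is n + δ = 0.006 + 0.11 = 0.116.
At the golden rule the marginal product of capital equals n+δ: 0.2·2.23·k^(0.2−1) = 0.116. Solving, k_gold = (0.2·2.23/0.116)^(1/0.8) ≈ 5.3839.
y_gold = 2.23·5.3839^0.2 ≈ 3.1227.
c_gold = y_gold − (n+δ)·k_gold = 3.1227 − 0.116·5.3839 ≈ 2.4981.

c_gold ≈ 2.50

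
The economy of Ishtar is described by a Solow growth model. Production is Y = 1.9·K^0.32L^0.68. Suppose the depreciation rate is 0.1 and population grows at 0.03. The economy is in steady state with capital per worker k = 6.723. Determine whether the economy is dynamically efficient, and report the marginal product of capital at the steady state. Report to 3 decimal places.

n + δ = 0.03 + 0.1 = 0.13.
MPK = 0.32·1.9·k^(0.32−1) = 0.32·1.9·6.723^(-0.68) ≈ 0.1664.
MPK > 0.13, so the economy is dynamically efficient (under-saving).

dynamically efficient; MPK ≈ 0.166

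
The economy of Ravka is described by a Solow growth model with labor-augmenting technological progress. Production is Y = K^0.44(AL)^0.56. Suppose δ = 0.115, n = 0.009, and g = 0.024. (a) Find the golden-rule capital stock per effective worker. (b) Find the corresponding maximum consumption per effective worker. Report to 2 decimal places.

n + g + δ = 0.009 + 0.024 + 0.115 = 0.148.
At the golden rule the marginal product of capital equals n+g+δ: 0.44·k^(0.44−1) = 0.148. Solving, k_gold = (0.44/0.148)^(1/0.56) ≈ 6.9982.
y_gold = 6.9982^0.44 ≈ 2.3539; c_gold = y_gold − 0.148·k_gold ≈ 1.3182.

(a) k_gold ≈ 7.00; (b) c_gold ≈ 1.32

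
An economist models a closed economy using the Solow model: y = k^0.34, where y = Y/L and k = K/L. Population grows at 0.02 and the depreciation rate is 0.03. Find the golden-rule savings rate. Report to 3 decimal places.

s_gold = 0.340

The effective depreciation rate is n + δ = 0.02 + 0.03 = 0.05.
At the golden rule MPK = n+δ, and in any Cobb-Douglas steady state s = (n+δ)·k/y = MPK·k/y = capital's share 0.34.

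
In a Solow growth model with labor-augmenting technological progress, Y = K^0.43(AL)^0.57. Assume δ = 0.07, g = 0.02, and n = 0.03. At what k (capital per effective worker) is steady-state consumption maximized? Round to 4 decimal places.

k_gold ≈ 9.3850

Break-even investment rate: n + g + δ = 0.03 + 0.02 + 0.07 = 0.12.
Setting f'(k) = n+g+δ gives 0.43·k^(0.43−1) = 0.12, hence k_gold = (0.43/0.12)^(1/0.57) ≈ 9.3850.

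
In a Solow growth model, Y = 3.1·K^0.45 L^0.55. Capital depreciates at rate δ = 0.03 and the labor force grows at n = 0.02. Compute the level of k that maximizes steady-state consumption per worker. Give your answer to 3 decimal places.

k_gold ≈ 424.983

n + δ = 0.02 + 0.03 = 0.05.
Maximizing c = f(k) − (n+δ)·k gives f'(k) = n+δ, i.e. 0.45·3.1·k^(0.45−1) = 0.05, so k_gold = (0.45·3.1/0.05)^(1/0.55) ≈ 424.9827.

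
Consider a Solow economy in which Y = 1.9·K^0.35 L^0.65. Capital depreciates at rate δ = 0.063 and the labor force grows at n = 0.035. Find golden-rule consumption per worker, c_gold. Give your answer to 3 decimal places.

Capital per worker breaks even when investment replaces (n + δ)·k; here n + δ = 0.098.
At the golden rule the marginal product of capital equals n+δ: 0.35·1.9·k^(0.35−1) = 0.098. Solving, k_gold = (0.35·1.9/0.098)^(1/0.65) ≈ 19.0273.
y_gold = 1.9·19.0273^0.35 ≈ 5.3277.
c_gold = y_gold − (n+δ)·k_gold = 5.3277 − 0.098·19.0273 ≈ 3.4630.

c_gold ≈ 3.463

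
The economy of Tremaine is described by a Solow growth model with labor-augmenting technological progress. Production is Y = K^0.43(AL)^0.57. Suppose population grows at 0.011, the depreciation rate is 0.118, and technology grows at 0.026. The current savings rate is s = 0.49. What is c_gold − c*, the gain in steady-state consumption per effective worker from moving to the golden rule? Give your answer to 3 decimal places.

Capital per effective worker breaks even when investment replaces (n + g + δ)·k; here n + g + δ = 0.155.
Current steady state (s = 0.49): k* = (0.49/0.155)^(1/0.57) ≈ 7.5328, y* = 7.5328^0.43 ≈ 2.3828, c* = (1−0.49)·2.3828 ≈ 1.2152.
Setting f'(k) = n+g+δ gives 0.43·k^(0.43−1) = 0.155, hence k_gold = (0.43/0.155)^(1/0.57) ≈ 5.9901.
y_gold = 5.9901^0.43 ≈ 2.1592, c_gold = y_gold − 0.155·k_gold ≈ 1.2308.
Gain: Δc = 1.2308 − 1.2152 ≈ 0.0155.

Δc ≈ 0.016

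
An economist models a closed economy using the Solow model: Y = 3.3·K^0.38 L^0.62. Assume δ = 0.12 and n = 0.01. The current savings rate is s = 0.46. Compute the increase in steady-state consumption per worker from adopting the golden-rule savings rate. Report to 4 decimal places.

Δc ≈ 0.1710

Capital per worker breaks even when investment replaces (n + δ)·k; here n + δ = 0.13.
Current steady state (s = 0.46): k* = (0.46·3.3/0.13)^(1/0.62) ≈ 52.6620, y* = 3.3·52.6620^0.38 ≈ 14.8827, c* = (1−0.46)·14.8827 ≈ 8.0367.
Golden rule sets MPK = n+δ: 0.38·3.3·k^(0.38−1) = 0.13, so k_gold = (0.38·3.3/0.13)^(1/0.62) ≈ 38.6962.
y_gold = 3.3·38.6962^0.38 ≈ 13.2382, c_gold = y_gold − 0.13·k_gold ≈ 8.2077.
Gain: Δc = 8.2077 − 8.0367 ≈ 0.1710.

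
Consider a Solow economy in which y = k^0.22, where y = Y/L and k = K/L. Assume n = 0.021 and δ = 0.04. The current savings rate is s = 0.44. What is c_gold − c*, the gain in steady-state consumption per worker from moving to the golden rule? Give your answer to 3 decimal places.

Δc ≈ 0.142

Break-even investment rate: n + δ = 0.021 + 0.04 = 0.061.
Current steady state (s = 0.44): k* = (0.44/0.061)^(1/0.78) ≈ 12.5938, y* = 12.5938^0.22 ≈ 1.7460, c* = (1−0.44)·1.7460 ≈ 0.9777.
Maximizing c = f(k) − (n+δ)·k gives f'(k) = n+δ, i.e. 0.22·k^(0.22−1) = 0.061, so k_gold = (0.22/0.061)^(1/0.78) ≈ 5.1787.
y_gold = 5.1787^0.22 ≈ 1.4359, c_gold = y_gold − 0.061·k_gold ≈ 1.1200.
Gain: Δc = 1.1200 − 0.9777 ≈ 0.1423.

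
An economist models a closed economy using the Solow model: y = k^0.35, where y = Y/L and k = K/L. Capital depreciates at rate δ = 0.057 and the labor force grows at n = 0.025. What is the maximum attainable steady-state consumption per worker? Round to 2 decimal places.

c_gold ≈ 1.42

Capital per worker breaks even when investment replaces (n + δ)·k; here n + δ = 0.082.
At the golden rule the marginal product of capital equals n+δ: 0.35·k^(0.35−1) = 0.082. Solving, k_gold = (0.35/0.082)^(1/0.65) ≈ 9.3244.
y_gold = 9.3244^0.35 ≈ 2.1846.
c_gold = y_gold − (n+δ)·k_gold = 2.1846 − 0.082·9.3244 ≈ 1.4200.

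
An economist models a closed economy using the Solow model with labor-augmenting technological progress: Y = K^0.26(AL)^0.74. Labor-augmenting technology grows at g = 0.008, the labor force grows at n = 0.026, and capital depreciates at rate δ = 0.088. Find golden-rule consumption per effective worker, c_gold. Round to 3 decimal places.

Break-even investment rate: n + g + δ = 0.026 + 0.008 + 0.088 = 0.122.
Setting f'(k) = n+g+δ gives 0.26·k^(0.26−1) = 0.122, hence k_gold = (0.26/0.122)^(1/0.74) ≈ 2.7802.
y_gold = 2.7802^0.26 ≈ 1.3045.
c_gold = y_gold − (n+g+δ)·k_gold = 1.3045 − 0.122·2.7802 ≈ 0.9654.

c_gold ≈ 0.965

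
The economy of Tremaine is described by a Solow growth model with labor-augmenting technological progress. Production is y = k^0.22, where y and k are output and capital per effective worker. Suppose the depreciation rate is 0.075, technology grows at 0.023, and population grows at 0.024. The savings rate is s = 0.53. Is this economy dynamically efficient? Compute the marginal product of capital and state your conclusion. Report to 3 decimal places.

dynamically inefficient; MPK ≈ 0.051

n + g + δ = 0.024 + 0.023 + 0.075 = 0.122.
Steady-state k*: s·k^0.22 = 0.122·k gives k* = (0.53/0.122)^(1/0.78) ≈ 6.5742.
MPK = 0.22·6.5742^(-0.78) ≈ 0.0506.
MPK < n+g+δ = 0.122, so the economy is dynamically inefficient (over-saving).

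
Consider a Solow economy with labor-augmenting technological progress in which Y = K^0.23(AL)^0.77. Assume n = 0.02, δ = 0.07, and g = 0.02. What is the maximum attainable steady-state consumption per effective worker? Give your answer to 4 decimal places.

c_gold ≈ 0.9598

Capital per effective worker breaks even when investment replaces (n + g + δ)·k; here n + g + δ = 0.11.
At the golden rule the marginal product of capital equals n+g+δ: 0.23·k^(0.23−1) = 0.11. Solving, k_gold = (0.23/0.11)^(1/0.77) ≈ 2.6063.
y_gold = 2.6063^0.23 ≈ 1.2465.
c_gold = y_gold − (n+g+δ)·k_gold = 1.2465 − 0.11·2.6063 ≈ 0.9598.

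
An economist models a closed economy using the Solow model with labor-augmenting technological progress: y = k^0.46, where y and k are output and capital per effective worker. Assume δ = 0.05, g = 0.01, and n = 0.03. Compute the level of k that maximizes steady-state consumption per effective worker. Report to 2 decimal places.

The effective depreciation rate is n + g + δ = 0.03 + 0.01 + 0.05 = 0.09.
At the golden rule the marginal product of capital equals n+g+δ: 0.46·k^(0.46−1) = 0.09. Solving, k_gold = (0.46/0.09)^(1/0.54) ≈ 20.5147.

k_gold ≈ 20.51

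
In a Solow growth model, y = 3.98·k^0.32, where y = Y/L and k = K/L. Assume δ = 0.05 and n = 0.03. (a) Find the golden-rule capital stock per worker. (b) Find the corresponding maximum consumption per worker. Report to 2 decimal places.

(a) k_gold ≈ 58.55; (b) c_gold ≈ 9.95

Capital per worker breaks even when investment replaces (n + δ)·k; here n + δ = 0.08.
Golden rule sets MPK = n+δ: 0.32·3.98·k^(0.32−1) = 0.08, so k_gold = (0.32·3.98/0.08)^(1/0.68) ≈ 58.5549.
y_gold = 3.98·58.5549^0.32 ≈ 14.6387; c_gold = y_gold − 0.08·k_gold ≈ 9.9543.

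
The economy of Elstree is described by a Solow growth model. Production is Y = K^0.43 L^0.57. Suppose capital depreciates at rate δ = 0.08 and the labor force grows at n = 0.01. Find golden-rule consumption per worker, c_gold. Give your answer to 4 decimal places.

c_gold ≈ 1.8547

Break-even investment rate: n + δ = 0.01 + 0.08 = 0.09.
Maximizing c = f(k) − (n+δ)·k gives f'(k) = n+δ, i.e. 0.43·k^(0.43−1) = 0.09, so k_gold = (0.43/0.09)^(1/0.57) ≈ 15.5462.
y_gold = 15.5462^0.43 ≈ 3.2539.
c_gold = y_gold − (n+δ)·k_gold = 3.2539 − 0.09·15.5462 ≈ 1.8547.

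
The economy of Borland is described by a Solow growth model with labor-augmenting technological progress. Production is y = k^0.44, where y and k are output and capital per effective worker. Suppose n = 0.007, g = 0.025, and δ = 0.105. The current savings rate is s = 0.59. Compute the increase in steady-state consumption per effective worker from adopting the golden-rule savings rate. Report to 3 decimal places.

Break-even investment rate: n + g + δ = 0.007 + 0.025 + 0.105 = 0.137.
Current steady state (s = 0.59): k* = (0.59/0.137)^(1/0.56) ≈ 13.5637, y* = 13.5637^0.44 ≈ 3.1495, c* = (1−0.59)·3.1495 ≈ 1.2913.
Setting f'(k) = n+g+δ gives 0.44·k^(0.44−1) = 0.137, hence k_gold = (0.44/0.137)^(1/0.56) ≈ 8.0330.
y_gold = 8.0330^0.44 ≈ 2.5012, c_gold = y_gold − 0.137·k_gold ≈ 1.4007.
Gain: Δc = 1.4007 − 1.2913 ≈ 0.1094.

Δc ≈ 0.109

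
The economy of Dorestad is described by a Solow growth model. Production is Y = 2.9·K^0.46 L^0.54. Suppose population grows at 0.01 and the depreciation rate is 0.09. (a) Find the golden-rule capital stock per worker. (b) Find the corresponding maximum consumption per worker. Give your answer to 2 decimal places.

Capital per worker breaks even when investment replaces (n + δ)·k; here n + δ = 0.1.
At the golden rule the marginal product of capital equals n+δ: 0.46·2.9·k^(0.46−1) = 0.1. Solving, k_gold = (0.46·2.9/0.1)^(1/0.54) ≈ 121.2333.
y_gold = 2.9·121.2333^0.46 ≈ 26.3551; c_gold = y_gold − 0.1·k_gold ≈ 14.2317.

(a) k_gold ≈ 121.23; (b) c_gold ≈ 14.23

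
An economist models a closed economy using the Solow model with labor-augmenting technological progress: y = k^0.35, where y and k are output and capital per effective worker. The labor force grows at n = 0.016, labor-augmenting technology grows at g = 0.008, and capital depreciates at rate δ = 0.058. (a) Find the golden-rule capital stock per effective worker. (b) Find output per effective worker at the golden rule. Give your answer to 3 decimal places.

(a) k_gold ≈ 9.324; (b) y_gold ≈ 2.185

Break-even investment rate: n + g + δ = 0.016 + 0.008 + 0.058 = 0.082.
Golden rule sets MPK = n+g+δ: 0.35·k^(0.35−1) = 0.082, so k_gold = (0.35/0.082)^(1/0.65) ≈ 9.3244.
y_gold = 9.3244^0.35 ≈ 2.1846.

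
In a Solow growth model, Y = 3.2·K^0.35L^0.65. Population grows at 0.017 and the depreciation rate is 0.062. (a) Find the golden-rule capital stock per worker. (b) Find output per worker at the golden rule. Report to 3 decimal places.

(a) k_gold ≈ 59.112; (b) y_gold ≈ 13.343

n + δ = 0.017 + 0.062 = 0.079.
At the golden rule the marginal product of capital equals n+δ: 0.35·3.2·k^(0.35−1) = 0.079. Solving, k_gold = (0.35·3.2/0.079)^(1/0.65) ≈ 59.1124.
y_gold = 3.2·59.1124^0.35 ≈ 13.3425.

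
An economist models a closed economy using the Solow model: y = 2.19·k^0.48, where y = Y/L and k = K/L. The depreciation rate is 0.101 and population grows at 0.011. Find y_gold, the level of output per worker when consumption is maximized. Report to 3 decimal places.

Break-even investment rate: n + δ = 0.011 + 0.101 = 0.112.
At the golden rule the marginal product of capital equals n+δ: 0.48·2.19·k^(0.48−1) = 0.112. Solving, k_gold = (0.48·2.19/0.112)^(1/0.52) ≈ 74.1531.
Output: y_gold = 2.19·k_gold^0.48 = 2.19·74.1531^0.48 ≈ 17.3024.

y_gold ≈ 17.302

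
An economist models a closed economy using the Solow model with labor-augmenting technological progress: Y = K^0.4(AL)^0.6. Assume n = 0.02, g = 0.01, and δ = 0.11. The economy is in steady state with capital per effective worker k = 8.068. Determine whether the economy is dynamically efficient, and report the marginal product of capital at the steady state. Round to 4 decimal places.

dynamically inefficient; MPK ≈ 0.1143

Capital per effective worker breaks even when investment replaces (n + g + δ)·k; here n + g + δ = 0.14.
MPK = 0.4·k^(0.4−1) = 0.4·8.068^(-0.6) ≈ 0.1143.
MPK < 0.14, so the economy is dynamically inefficient (over-saving).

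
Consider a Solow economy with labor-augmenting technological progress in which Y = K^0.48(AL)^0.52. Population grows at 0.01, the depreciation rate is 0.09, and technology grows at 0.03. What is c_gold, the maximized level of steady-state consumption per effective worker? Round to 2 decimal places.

c_gold ≈ 1.74

The effective depreciation rate is n + g + δ = 0.01 + 0.03 + 0.09 = 0.13.
Golden rule sets MPK = n+g+δ: 0.48·k^(0.48−1) = 0.13, so k_gold = (0.48/0.13)^(1/0.52) ≈ 12.3298.
y_gold = 12.3298^0.48 ≈ 3.3393.
c_gold = y_gold − (n+g+δ)·k_gold = 3.3393 − 0.13·12.3298 ≈ 1.7365.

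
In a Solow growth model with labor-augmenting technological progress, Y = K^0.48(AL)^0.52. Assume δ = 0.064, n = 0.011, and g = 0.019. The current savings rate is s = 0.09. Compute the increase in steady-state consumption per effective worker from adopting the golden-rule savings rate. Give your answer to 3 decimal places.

Δc ≈ 1.468

Capital per effective worker breaks even when investment replaces (n + g + δ)·k; here n + g + δ = 0.094.
Current steady state (s = 0.09): k* = (0.09/0.094)^(1/0.52) ≈ 0.9198, y* = 0.9198^0.48 ≈ 0.9607, c* = (1−0.09)·0.9607 ≈ 0.8742.
Golden rule sets MPK = n+g+δ: 0.48·k^(0.48−1) = 0.094, so k_gold = (0.48/0.094)^(1/0.52) ≈ 23.0015.
y_gold = 23.0015^0.48 ≈ 4.5045, c_gold = y_gold − 0.094·k_gold ≈ 2.3423.
Gain: Δc = 2.3423 − 0.8742 ≈ 1.4681.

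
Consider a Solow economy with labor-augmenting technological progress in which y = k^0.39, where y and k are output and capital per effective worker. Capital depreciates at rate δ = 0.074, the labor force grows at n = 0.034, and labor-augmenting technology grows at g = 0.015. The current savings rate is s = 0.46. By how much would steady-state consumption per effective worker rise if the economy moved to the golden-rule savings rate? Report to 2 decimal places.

n + g + δ = 0.034 + 0.015 + 0.074 = 0.123.
Current steady state (s = 0.46): k* = (0.46/0.123)^(1/0.61) ≈ 8.6917, y* = 8.6917^0.39 ≈ 2.3241, c* = (1−0.46)·2.3241 ≈ 1.2550.
At the golden rule the marginal product of capital equals n+g+δ: 0.39·k^(0.39−1) = 0.123. Solving, k_gold = (0.39/0.123)^(1/0.61) ≈ 6.6309.
y_gold = 6.6309^0.39 ≈ 2.0913, c_gold = y_gold − 0.123·k_gold ≈ 1.2757.
Gain: Δc = 1.2757 − 1.2550 ≈ 0.0207.

Δc ≈ 0.02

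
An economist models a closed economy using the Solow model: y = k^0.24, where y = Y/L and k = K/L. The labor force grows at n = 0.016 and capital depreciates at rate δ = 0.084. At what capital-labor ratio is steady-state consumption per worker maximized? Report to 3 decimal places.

k_gold ≈ 3.164

Break-even investment rate: n + δ = 0.016 + 0.084 = 0.1.
Maximizing c = f(k) − (n+δ)·k gives f'(k) = n+δ, i.e. 0.24·k^(0.24−1) = 0.1, so k_gold = (0.24/0.1)^(1/0.76) ≈ 3.1643.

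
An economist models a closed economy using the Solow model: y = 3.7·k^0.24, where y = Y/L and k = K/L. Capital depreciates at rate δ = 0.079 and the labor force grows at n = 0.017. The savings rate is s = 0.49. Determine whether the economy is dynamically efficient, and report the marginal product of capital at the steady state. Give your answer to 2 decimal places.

dynamically inefficient; MPK ≈ 0.05

Capital per worker breaks even when investment replaces (n + δ)·k; here n + δ = 0.096.
Steady-state k*: s·A·k^0.24 = 0.096·k gives k* = (0.49·3.7/0.096)^(1/0.76) ≈ 47.7655.
MPK = 0.24·3.7·47.7655^(-0.76) ≈ 0.0470.
MPK < n+δ = 0.096, so the economy is dynamically inefficient (over-saving).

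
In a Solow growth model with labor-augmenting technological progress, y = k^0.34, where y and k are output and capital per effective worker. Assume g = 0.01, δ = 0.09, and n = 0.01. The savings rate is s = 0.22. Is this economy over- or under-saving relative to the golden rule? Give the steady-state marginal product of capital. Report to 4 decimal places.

under-saving; MPK ≈ 0.1700

n + g + δ = 0.01 + 0.01 + 0.09 = 0.11.
Steady-state k*: s·k^0.34 = 0.11·k gives k* = (0.22/0.11)^(1/0.66) ≈ 2.8583.
MPK = 0.34·2.8583^(-0.66) ≈ 0.1700.
MPK > n+g+δ = 0.11, so the economy is dynamically efficient (under-saving).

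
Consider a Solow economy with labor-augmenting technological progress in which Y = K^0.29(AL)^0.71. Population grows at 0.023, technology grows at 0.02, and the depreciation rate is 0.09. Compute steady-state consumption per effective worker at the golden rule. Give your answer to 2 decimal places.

c_gold ≈ 0.98

The effective depreciation rate is n + g + δ = 0.023 + 0.02 + 0.09 = 0.133.
Maximizing c = f(k) − (n+g+δ)·k gives f'(k) = n+g+δ, i.e. 0.29·k^(0.29−1) = 0.133, so k_gold = (0.29/0.133)^(1/0.71) ≈ 2.9980.
y_gold = 2.9980^0.29 ≈ 1.3749.
c_gold = y_gold − (n+g+δ)·k_gold = 1.3749 − 0.133·2.9980 ≈ 0.9762.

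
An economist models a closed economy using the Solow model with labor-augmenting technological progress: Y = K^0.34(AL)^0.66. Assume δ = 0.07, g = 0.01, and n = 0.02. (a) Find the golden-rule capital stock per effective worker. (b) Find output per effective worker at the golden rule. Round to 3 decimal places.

n + g + δ = 0.02 + 0.01 + 0.07 = 0.1.
Maximizing c = f(k) − (n+g+δ)·k gives f'(k) = n+g+δ, i.e. 0.34·k^(0.34−1) = 0.1, so k_gold = (0.34/0.1)^(1/0.66) ≈ 6.3866.
y_gold = 6.3866^0.34 ≈ 1.8784.

(a) k_gold ≈ 6.387; (b) y_gold ≈ 1.878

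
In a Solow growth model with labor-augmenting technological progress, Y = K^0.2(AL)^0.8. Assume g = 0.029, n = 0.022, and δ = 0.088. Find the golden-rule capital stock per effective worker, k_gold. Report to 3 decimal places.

k_gold ≈ 1.576

Capital per effective worker breaks even when investment replaces (n + g + δ)·k; here n + g + δ = 0.139.
At the golden rule the marginal product of capital equals n+g+δ: 0.2·k^(0.2−1) = 0.139. Solving, k_gold = (0.2/0.139)^(1/0.8) ≈ 1.5759.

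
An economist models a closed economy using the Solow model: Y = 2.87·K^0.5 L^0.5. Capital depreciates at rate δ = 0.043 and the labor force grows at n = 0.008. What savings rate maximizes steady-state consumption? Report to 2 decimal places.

Capital per worker breaks even when investment replaces (n + δ)·k; here n + δ = 0.051.
At the golden rule MPK = n+δ, and in any Cobb-Douglas steady state s = (n+δ)·k/y = MPK·k/y = capital's share 0.5.

s_gold = 0.50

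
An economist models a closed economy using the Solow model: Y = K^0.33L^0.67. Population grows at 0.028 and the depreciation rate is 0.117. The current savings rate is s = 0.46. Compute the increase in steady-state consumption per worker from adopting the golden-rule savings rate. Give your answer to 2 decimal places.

Δc ≈ 0.05

The effective depreciation rate is n + δ = 0.028 + 0.117 = 0.145.
Current steady state (s = 0.46): k* = (0.46/0.145)^(1/0.67) ≈ 5.6020, y* = 5.6020^0.33 ≈ 1.7658, c* = (1−0.46)·1.7658 ≈ 0.9536.
Golden rule sets MPK = n+δ: 0.33·k^(0.33−1) = 0.145, so k_gold = (0.33/0.145)^(1/0.67) ≈ 3.4124.
y_gold = 3.4124^0.33 ≈ 1.4994, c_gold = y_gold − 0.145·k_gold ≈ 1.0046.
Gain: Δc = 1.0046 − 0.9536 ≈ 0.0510.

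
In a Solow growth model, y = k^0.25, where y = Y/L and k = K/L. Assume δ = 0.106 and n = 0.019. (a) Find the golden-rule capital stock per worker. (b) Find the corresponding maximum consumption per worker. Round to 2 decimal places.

Break-even investment rate: n + δ = 0.019 + 0.106 = 0.125.
Maximizing c = f(k) − (n+δ)·k gives f'(k) = n+δ, i.e. 0.25·k^(0.25−1) = 0.125, so k_gold = (0.25/0.125)^(1/0.75) ≈ 2.5198.
y_gold = 2.5198^0.25 ≈ 1.2599; c_gold = y_gold − 0.125·k_gold ≈ 0.9449.

(a) k_gold ≈ 2.52; (b) c_gold ≈ 0.94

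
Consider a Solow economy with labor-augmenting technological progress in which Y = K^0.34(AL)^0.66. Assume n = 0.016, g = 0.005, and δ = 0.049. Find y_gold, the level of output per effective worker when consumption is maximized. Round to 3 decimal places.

The effective depreciation rate is n + g + δ = 0.016 + 0.005 + 0.049 = 0.07.
Setting f'(k) = n+g+δ gives 0.34·k^(0.34−1) = 0.07, hence k_gold = (0.34/0.07)^(1/0.66) ≈ 10.9641.
Output: y_gold = k_gold^0.34 = 10.9641^0.34 ≈ 2.2573.

y_gold ≈ 2.257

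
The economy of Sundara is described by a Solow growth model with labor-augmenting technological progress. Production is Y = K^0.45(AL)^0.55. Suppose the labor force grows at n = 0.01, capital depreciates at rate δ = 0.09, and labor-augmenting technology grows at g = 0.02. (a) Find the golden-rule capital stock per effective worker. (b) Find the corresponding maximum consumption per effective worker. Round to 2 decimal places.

n + g + δ = 0.01 + 0.02 + 0.09 = 0.12.
Maximizing c = f(k) − (n+g+δ)·k gives f'(k) = n+g+δ, i.e. 0.45·k^(0.45−1) = 0.12, so k_gold = (0.45/0.12)^(1/0.55) ≈ 11.0584.
y_gold = 11.0584^0.45 ≈ 2.9489; c_gold = y_gold − 0.12·k_gold ≈ 1.6219.

(a) k_gold ≈ 11.06; (b) c_gold ≈ 1.62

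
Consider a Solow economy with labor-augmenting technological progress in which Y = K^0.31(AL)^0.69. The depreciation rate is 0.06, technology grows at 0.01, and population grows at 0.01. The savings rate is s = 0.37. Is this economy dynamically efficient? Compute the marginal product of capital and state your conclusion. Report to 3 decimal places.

Capital per effective worker breaks even when investment replaces (n + g + δ)·k; here n + g + δ = 0.08.
Steady-state k*: s·k^0.31 = 0.08·k gives k* = (0.37/0.08)^(1/0.69) ≈ 9.2030.
MPK = 0.31·9.2030^(-0.69) ≈ 0.0670.
MPK < n+g+δ = 0.08, so the economy is dynamically inefficient (over-saving).

dynamically inefficient; MPK ≈ 0.067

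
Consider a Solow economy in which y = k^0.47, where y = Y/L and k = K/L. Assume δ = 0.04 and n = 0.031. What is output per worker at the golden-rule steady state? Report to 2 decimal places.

Break-even investment rate: n + δ = 0.031 + 0.04 = 0.071.
Maximizing c = f(k) − (n+δ)·k gives f'(k) = n+δ, i.e. 0.47·k^(0.47−1) = 0.071, so k_gold = (0.47/0.071)^(1/0.53) ≈ 35.3797.
Output: y_gold = k_gold^0.47 = 35.3797^0.47 ≈ 5.3446.

y_gold ≈ 5.34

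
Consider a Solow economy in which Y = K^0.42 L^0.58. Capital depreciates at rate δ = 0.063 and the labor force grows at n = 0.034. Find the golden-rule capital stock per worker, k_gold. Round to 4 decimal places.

k_gold ≈ 12.5134

Capital per worker breaks even when investment replaces (n + δ)·k; here n + δ = 0.097.
Setting f'(k) = n+δ gives 0.42·k^(0.42−1) = 0.097, hence k_gold = (0.42/0.097)^(1/0.58) ≈ 12.5134.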